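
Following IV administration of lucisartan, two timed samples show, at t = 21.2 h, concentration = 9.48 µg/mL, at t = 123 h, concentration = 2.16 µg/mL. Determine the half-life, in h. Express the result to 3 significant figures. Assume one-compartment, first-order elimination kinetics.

k = ln(C₁/C₂) / (t₂ − t₁) = ln(9.48/2.16) / (123 − 21.2)
  = 1.479 / 101.8 = 0.01453 h⁻¹
t½ = ln2 / k = 0.693147 / 0.01453 = 47.70 h

47.7 h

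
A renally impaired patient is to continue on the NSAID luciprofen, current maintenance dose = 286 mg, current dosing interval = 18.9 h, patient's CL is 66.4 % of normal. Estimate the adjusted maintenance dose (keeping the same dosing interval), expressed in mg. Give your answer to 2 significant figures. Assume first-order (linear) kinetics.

To keep the same average steady-state level, dosing rate must scale with clearance.
CL ratio = 66.4 / 100 = 0.6640
New dose (same interval) = 286 × 0.6640 = 189.9 mg

190 mg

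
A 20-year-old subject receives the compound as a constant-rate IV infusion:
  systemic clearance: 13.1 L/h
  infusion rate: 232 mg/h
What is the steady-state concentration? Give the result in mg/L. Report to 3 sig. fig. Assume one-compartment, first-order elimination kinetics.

At steady state Css = R₀ / CL = 232 / 13.10 = 17.71 mg/L

17.7 mg/L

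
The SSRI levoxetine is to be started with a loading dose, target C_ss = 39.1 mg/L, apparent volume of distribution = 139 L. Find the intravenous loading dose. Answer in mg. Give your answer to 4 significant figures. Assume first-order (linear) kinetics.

5435 mg

LD = Css × Vd = 39.1 × 139 = 5435 mg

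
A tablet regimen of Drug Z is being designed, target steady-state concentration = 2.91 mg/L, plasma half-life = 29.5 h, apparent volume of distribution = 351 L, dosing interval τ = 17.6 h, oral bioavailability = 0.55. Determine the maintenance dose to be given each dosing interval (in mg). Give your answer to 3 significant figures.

k = ln2 / t½ = 0.693147 / 29.5 = 0.02350 h⁻¹
CL = k × Vd = 0.02350 × 351 = 8.249 L/h
At steady state, F × (Dose/τ) = Css × CL.
Dose = Css × CL × τ / F = 2.91 × 8.249 × 17.6 / 0.55 = 768.1 mg

768 mg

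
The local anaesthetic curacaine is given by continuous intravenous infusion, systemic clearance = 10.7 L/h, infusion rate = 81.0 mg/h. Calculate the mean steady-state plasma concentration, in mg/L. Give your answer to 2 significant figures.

At steady state Css = R₀ / CL = 81.0 / 10.70 = 7.570 mg/L

7.6 mg/L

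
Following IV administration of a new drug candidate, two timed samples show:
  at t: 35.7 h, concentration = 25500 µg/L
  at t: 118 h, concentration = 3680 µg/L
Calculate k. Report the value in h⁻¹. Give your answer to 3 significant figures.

k = ln(C₁/C₂) / (t₂ − t₁) = ln(25500/3680) / (118 − 35.7)
  = 1.936 / 82.30 = 0.02352 h⁻¹

0.0235 h⁻¹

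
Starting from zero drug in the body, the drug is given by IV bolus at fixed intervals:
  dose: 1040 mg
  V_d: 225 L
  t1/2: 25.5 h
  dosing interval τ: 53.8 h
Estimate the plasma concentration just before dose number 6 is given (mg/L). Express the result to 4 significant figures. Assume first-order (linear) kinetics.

1.393 mg/L

C₀ per dose = Dose / Vd = 1040 / 225 = 4.622 mg/L
k = ln2 / t½ = 0.693147 / 25.5 = 0.02718 h⁻¹
Fraction remaining after one interval: r = e^(−kτ) = e^(−0.02718 × 53.8) = 0.2317
Before dose 6, 5 doses have been given (aged 1τ, 2τ, 3τ, 4τ, 5τ).
C_trough = C₀ × (r + r² + … + r^5) = C₀ × r(1−r^5)/(1−r)
        = 4.622 × 0.2317 × (1 − 0.0006678) / (1 − 0.2317) = 1.393 mg/L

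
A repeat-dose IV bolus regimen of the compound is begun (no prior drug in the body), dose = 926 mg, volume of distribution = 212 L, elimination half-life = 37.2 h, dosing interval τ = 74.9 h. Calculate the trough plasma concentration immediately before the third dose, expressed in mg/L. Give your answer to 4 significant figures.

1.350 mg/L

C₀ per dose = Dose / Vd = 926 / 212 = 4.368 mg/L
k = ln2 / t½ = 0.693147 / 37.2 = 0.01863 h⁻¹
Fraction remaining after one interval: r = e^(−kτ) = e^(−0.01863 × 74.9) = 0.2477
Before dose 3, 2 doses have been given (aged 1τ, 2τ).
C_trough = C₀ × (r + r²) = 4.368 × (0.2477 + 0.06136) = 1.350 mg/L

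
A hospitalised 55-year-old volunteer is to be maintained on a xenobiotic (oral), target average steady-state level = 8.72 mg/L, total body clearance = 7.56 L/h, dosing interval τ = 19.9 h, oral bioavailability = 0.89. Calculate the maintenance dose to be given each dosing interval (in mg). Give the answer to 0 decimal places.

1474 mg

At steady state, F × (Dose/τ) = Css × CL.
Dose = Css × CL × τ / F = 8.72 × 7.560 × 19.9 / 0.89 = 1474 mg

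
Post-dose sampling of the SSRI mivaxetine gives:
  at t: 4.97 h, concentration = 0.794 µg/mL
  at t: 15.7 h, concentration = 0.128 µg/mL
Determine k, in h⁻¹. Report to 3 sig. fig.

k = ln(C₁/C₂) / (t₂ − t₁) = ln(0.794/0.128) / (15.7 − 4.97)
  = 1.825 / 10.73 = 0.1701 h⁻¹

0.170 h⁻¹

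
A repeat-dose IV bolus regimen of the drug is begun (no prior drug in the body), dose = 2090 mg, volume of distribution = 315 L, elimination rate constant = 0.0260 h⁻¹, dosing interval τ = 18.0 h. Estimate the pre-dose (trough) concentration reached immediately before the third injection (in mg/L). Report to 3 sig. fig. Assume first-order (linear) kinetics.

6.76 mg/L

C₀ per dose = Dose / Vd = 2090 / 315 = 6.635 mg/L
Fraction remaining after one interval: r = e^(−kτ) = e^(−0.02600 × 18.0) = 0.6263
Before dose 3, 2 doses have been given (aged 1τ, 2τ).
C_trough = C₀ × (r + r²) = 6.635 × (0.6263 + 0.3923) = 6.758 mg/L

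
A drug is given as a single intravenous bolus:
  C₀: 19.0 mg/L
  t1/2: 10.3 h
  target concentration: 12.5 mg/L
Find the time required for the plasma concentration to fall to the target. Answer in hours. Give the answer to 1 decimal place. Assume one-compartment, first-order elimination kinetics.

k = ln2 / t½ = 0.693147 / 10.3 = 0.06730 h⁻¹
t = ln(C₀ / C) / k = ln(19.00 / 12.5) / 0.06730
  = ln(1.520) / 0.06730 = 0.4187 / 0.06730 = 6.221 h

6.2 h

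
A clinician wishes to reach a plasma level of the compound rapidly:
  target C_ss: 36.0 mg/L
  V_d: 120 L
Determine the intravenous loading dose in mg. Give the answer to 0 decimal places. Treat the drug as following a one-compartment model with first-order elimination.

LD = Css × Vd = 36.0 × 120 = 4320 mg

4320 mg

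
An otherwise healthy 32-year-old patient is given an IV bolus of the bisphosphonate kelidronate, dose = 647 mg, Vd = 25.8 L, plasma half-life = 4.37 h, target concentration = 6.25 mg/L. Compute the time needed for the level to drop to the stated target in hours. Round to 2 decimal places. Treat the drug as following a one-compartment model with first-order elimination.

C₀ = Dose / Vd = 647.0 / 25.8 = 25.08 mg/L
k = ln2 / t½ = 0.693147 / 4.37 = 0.1586 h⁻¹
t = ln(C₀ / C) / k = ln(25.08 / 6.25) / 0.1586
  = ln(4.013) / 0.1586 = 1.390 / 0.1586 = 8.764 h

8.76 h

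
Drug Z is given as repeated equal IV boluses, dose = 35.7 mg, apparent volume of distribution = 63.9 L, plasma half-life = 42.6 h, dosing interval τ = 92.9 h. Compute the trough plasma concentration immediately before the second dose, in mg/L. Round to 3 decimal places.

C₀ per dose = Dose / Vd = 35.7 / 63.9 = 0.5587 mg/L
k = ln2 / t½ = 0.693147 / 42.6 = 0.01627 h⁻¹
Fraction remaining after one interval: r = e^(−kτ) = e^(−0.01627 × 92.9) = 0.2206
Before dose 2, 1 dose has been given (aged 1τ).
C_trough = C₀ × r = 0.5587 × 0.2206 = 0.1232 mg/L

0.123 mg/L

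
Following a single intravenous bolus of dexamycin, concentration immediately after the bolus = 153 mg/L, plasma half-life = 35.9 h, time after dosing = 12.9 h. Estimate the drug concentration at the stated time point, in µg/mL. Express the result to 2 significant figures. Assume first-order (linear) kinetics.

120 µg/mL

k = ln2 / t½ = 0.693147 / 35.9 = 0.01931 h⁻¹
C = C₀ · e^(−k·t) = 153.0 × e^(−0.01931 × 12.9)
  = 153.0 × 0.7795 = 119.3 mg/L
(119.3 mg/L = 119.3 µg/mL)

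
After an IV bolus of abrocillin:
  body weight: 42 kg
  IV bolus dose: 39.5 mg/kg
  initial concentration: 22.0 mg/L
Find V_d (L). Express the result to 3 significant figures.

75.4 L

Dose = 39.5 × 42 = 1659 mg
Vd = Dose / C₀ = 1659 / 22.0 = 75.41 L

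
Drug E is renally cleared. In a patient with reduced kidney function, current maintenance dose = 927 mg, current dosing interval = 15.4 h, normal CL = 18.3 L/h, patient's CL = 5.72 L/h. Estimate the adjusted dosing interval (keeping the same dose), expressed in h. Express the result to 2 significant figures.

To keep the same average steady-state level, dosing rate must scale with clearance.
CL ratio = 5.72 / 18.3 = 0.3126
New interval (same dose) = 15.4 / 0.3126 = 49.26 h

49 h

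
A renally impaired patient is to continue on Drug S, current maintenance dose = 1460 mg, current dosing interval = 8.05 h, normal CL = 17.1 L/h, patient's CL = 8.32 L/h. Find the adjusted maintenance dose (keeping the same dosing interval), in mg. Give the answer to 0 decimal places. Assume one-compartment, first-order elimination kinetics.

710 mg

To keep the same average steady-state level, dosing rate must scale with clearance.
CL ratio = 8.32 / 17.1 = 0.4865
New dose (same interval) = 1460 × 0.4865 = 710.3 mg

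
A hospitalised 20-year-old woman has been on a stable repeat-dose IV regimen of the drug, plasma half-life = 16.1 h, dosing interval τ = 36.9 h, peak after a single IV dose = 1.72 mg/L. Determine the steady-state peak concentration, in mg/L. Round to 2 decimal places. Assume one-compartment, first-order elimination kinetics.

k = ln2 / t½ = 0.693147 / 16.1 = 0.04305 h⁻¹
e^(−kτ) = e^(−0.04305 × 36.9) = 0.2042
Accumulation ratio R = 1 / (1 − e^(−kτ)) = 1 / (1 − 0.2042) = 1.257
Steady-state peak = C₀ × R = 1.72 × 1.257 = 2.162 mg/L

2.16 mg/L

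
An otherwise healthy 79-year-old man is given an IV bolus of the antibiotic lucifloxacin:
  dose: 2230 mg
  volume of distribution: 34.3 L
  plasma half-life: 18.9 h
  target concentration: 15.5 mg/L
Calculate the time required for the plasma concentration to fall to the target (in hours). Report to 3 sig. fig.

C₀ = Dose / Vd = 2230 / 34.3 = 65.01 mg/L
k = ln2 / t½ = 0.693147 / 18.9 = 0.03667 h⁻¹
t = ln(C₀ / C) / k = ln(65.01 / 15.5) / 0.03667
  = ln(4.194) / 0.03667 = 1.434 / 0.03667 = 39.11 h

39.1 h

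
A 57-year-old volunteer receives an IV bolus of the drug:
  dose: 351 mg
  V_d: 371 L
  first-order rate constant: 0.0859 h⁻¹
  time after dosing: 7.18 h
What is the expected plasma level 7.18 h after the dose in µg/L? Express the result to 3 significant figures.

C₀ = Dose / Vd = 351.0 / 371 = 0.9461 mg/L
C = C₀ · e^(−k·t) = 0.9461 × e^(−0.08590 × 7.18)
  = 0.9461 × 0.5397 = 0.5106 mg/L
Convert: 0.5106 mg/L × 1000 = 510.6 µg/L

511 µg/L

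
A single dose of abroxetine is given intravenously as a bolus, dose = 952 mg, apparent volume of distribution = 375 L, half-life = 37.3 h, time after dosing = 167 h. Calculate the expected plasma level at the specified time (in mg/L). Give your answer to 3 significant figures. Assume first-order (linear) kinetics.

C₀ = Dose / Vd = 952.0 / 375 = 2.539 mg/L
k = ln2 / t½ = 0.693147 / 37.3 = 0.01858 h⁻¹
C = C₀ · e^(−k·t) = 2.539 × e^(−0.01858 × 167)
  = 2.539 × 0.04492 = 0.1141 mg/L

0.114 mg/L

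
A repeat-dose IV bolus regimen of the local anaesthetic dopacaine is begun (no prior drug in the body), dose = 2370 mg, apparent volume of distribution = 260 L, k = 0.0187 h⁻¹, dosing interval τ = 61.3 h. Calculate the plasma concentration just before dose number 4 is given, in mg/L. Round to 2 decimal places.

4.11 mg/L

C₀ per dose = Dose / Vd = 2370 / 260 = 9.115 mg/L
Fraction remaining after one interval: r = e^(−kτ) = e^(−0.01870 × 61.3) = 0.3178
Before dose 4, 3 doses have been given (aged 1τ, 2τ, 3τ).
C_trough = C₀ × (r + r² + … + r^3) = C₀ × r(1−r^3)/(1−r)
        = 9.115 × 0.3178 × (1 − 0.03210) / (1 − 0.3178) = 4.110 mg/L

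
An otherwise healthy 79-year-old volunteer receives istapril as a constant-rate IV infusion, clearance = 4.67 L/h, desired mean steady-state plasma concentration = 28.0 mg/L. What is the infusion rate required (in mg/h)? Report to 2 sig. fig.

At steady state, infusion rate R₀ = Css × CL = 28.0 × 4.670 = 130.8 mg/h

130 mg/h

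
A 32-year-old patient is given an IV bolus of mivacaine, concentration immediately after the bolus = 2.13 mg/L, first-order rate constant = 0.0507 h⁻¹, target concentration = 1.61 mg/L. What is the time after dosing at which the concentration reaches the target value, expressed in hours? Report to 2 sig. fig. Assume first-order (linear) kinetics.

t = ln(C₀ / C) / k = ln(2.130 / 1.61) / 0.05070
  = ln(1.323) / 0.05070 = 0.2799 / 0.05070 = 5.521 h

5.5 h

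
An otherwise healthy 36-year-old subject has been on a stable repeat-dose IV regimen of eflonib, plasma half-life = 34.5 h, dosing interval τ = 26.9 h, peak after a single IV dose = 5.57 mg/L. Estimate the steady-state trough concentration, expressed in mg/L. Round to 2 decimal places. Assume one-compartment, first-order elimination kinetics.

k = ln2 / t½ = 0.693147 / 34.5 = 0.02009 h⁻¹
e^(−kτ) = e^(−0.02009 × 26.9) = 0.5825
Accumulation ratio R = 1 / (1 − e^(−kτ)) = 1 / (1 − 0.5825) = 2.395
Steady-state trough = C₀ × R × e^(−kτ) = 5.57 × 2.395 × 0.5825 = 7.771 mg/L

7.77 mg/L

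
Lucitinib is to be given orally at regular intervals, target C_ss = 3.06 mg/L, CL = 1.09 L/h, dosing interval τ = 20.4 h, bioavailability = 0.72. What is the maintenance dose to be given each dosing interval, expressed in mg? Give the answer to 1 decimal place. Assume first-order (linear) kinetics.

94.5 mg

At steady state, F × (Dose/τ) = Css × CL.
Dose = Css × CL × τ / F = 3.06 × 1.090 × 20.4 / 0.72 = 94.50 mg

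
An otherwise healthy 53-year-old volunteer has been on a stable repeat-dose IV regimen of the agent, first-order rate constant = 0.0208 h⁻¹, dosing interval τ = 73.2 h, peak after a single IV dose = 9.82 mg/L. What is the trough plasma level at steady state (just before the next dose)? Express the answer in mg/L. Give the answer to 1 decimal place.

e^(−kτ) = e^(−0.02080 × 73.2) = 0.2182
Accumulation ratio R = 1 / (1 − e^(−kτ)) = 1 / (1 − 0.2182) = 1.279
Steady-state trough = C₀ × R × e^(−kτ) = 9.82 × 1.279 × 0.2182 = 2.741 mg/L

2.7 mg/L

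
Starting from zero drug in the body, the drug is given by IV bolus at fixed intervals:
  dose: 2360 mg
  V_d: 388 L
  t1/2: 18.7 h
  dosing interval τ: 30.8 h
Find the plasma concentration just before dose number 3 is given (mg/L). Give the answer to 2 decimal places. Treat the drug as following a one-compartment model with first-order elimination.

2.56 mg/L

C₀ per dose = Dose / Vd = 2360 / 388 = 6.082 mg/L
k = ln2 / t½ = 0.693147 / 18.7 = 0.03707 h⁻¹
Fraction remaining after one interval: r = e^(−kτ) = e^(−0.03707 × 30.8) = 0.3193
Before dose 3, 2 doses have been given (aged 1τ, 2τ).
C_trough = C₀ × (r + r²) = 6.082 × (0.3193 + 0.1020) = 2.562 mg/L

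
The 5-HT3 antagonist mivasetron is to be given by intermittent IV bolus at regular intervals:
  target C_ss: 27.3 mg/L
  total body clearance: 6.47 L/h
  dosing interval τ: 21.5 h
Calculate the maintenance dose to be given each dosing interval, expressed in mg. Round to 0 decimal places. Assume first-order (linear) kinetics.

3798 mg

At steady state, Dose/τ = Css × CL.
Dose = Css × CL × τ = 27.3 × 6.470 × 21.5 = 3798 mg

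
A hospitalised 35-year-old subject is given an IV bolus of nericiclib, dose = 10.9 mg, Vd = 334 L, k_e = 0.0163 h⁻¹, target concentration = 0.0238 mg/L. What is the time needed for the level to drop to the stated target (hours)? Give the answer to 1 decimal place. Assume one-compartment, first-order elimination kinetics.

19.4 h

C₀ = Dose / Vd = 10.90 / 334 = 0.03263 mg/L
t = ln(C₀ / C) / k = ln(0.03263 / 0.0238) / 0.01630
  = ln(1.371) / 0.01630 = 0.3155 / 0.01630 = 19.36 h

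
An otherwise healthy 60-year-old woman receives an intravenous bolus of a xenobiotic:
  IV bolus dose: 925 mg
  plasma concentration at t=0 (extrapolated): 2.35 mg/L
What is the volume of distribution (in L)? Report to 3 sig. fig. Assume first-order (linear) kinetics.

Vd = Dose / C₀ = 925.0 / 2.35 = 393.6 L

394 L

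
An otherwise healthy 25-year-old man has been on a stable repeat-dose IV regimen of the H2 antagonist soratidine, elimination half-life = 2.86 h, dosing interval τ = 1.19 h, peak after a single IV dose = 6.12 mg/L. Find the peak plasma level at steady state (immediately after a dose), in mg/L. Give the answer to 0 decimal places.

24 mg/L

k = ln2 / t½ = 0.693147 / 2.86 = 0.2424 h⁻¹
e^(−kτ) = e^(−0.2424 × 1.19) = 0.7494
Accumulation ratio R = 1 / (1 − e^(−kτ)) = 1 / (1 − 0.7494) = 3.990
Steady-state peak = C₀ × R = 6.12 × 3.990 = 24.42 mg/L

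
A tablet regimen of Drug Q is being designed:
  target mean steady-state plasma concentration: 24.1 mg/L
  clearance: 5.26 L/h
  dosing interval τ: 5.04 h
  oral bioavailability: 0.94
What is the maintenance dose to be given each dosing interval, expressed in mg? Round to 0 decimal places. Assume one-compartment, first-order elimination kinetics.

680 mg

At steady state, F × (Dose/τ) = Css × CL.
Dose = Css × CL × τ / F = 24.1 × 5.260 × 5.04 / 0.94 = 679.7 mg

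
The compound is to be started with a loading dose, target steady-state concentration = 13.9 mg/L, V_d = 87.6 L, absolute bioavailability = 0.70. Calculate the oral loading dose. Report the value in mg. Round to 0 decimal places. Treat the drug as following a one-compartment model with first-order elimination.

1739 mg

LD = Css × Vd / F = 13.9 × 87.6 / 0.70 = 1739 mg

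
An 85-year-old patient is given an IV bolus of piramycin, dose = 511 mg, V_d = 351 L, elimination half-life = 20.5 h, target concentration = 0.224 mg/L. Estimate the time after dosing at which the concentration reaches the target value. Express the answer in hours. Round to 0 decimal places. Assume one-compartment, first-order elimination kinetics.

55 h

C₀ = Dose / Vd = 511.0 / 351 = 1.456 mg/L
k = ln2 / t½ = 0.693147 / 20.5 = 0.03381 h⁻¹
t = ln(C₀ / C) / k = ln(1.456 / 0.224) / 0.03381
  = ln(6.500) / 0.03381 = 1.872 / 0.03381 = 55.37 h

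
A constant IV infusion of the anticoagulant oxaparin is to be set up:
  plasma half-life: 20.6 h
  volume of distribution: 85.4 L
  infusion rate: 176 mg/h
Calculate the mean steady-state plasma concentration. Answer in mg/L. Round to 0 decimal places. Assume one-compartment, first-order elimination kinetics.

k = ln2 / t½ = 0.693147 / 20.6 = 0.03365 h⁻¹
CL = k × Vd = 0.03365 × 85.4 = 2.874 L/h
At steady state Css = R₀ / CL = 176 / 2.874 = 61.24 mg/L

61 mg/L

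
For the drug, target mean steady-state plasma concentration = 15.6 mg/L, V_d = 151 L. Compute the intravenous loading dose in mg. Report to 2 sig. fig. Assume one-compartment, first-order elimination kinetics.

LD = Css × Vd = 15.6 × 151 = 2356 mg

2400 mg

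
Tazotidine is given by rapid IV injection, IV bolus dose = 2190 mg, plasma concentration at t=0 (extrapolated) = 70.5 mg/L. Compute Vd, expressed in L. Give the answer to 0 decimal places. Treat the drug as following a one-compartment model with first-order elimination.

31 L

Vd = Dose / C₀ = 2190 / 70.5 = 31.06 L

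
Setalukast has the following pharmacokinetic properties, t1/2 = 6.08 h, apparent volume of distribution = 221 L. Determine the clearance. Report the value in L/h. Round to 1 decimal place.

k = ln2 / t½ = 0.693147 / 6.08 = 0.1140 h⁻¹
CL = k × Vd = 0.1140 × 221 = 25.19 L/h

25.2 L/h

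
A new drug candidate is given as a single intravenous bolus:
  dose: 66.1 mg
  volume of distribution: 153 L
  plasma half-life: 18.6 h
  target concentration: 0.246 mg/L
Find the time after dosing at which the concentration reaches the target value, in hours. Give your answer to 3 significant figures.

15.1 h

C₀ = Dose / Vd = 66.10 / 153 = 0.4320 mg/L
k = ln2 / t½ = 0.693147 / 18.6 = 0.03727 h⁻¹
t = ln(C₀ / C) / k = ln(0.4320 / 0.246) / 0.03727
  = ln(1.756) / 0.03727 = 0.5630 / 0.03727 = 15.11 h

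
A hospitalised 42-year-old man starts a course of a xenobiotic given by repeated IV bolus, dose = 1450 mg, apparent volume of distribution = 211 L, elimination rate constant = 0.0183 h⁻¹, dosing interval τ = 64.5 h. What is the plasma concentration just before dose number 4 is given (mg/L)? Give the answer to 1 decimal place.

3.0 mg/L

C₀ per dose = Dose / Vd = 1450 / 211 = 6.872 mg/L
Fraction remaining after one interval: r = e^(−kτ) = e^(−0.01830 × 64.5) = 0.3072
Before dose 4, 3 doses have been given (aged 1τ, 2τ, 3τ).
C_trough = C₀ × (r + r² + … + r^3) = C₀ × r(1−r^3)/(1−r)
        = 6.872 × 0.3072 × (1 − 0.02899) / (1 − 0.3072) = 2.959 mg/L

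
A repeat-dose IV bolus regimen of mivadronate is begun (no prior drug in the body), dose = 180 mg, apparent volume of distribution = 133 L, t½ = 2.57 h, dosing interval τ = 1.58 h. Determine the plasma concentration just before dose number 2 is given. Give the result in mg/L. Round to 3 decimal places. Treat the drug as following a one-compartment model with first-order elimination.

C₀ per dose = Dose / Vd = 180 / 133 = 1.353 mg/L
k = ln2 / t½ = 0.693147 / 2.57 = 0.2697 h⁻¹
Fraction remaining after one interval: r = e^(−kτ) = e^(−0.2697 × 1.58) = 0.6530
Before dose 2, 1 dose has been given (aged 1τ).
C_trough = C₀ × r = 1.353 × 0.6530 = 0.8835 mg/L

0.884 mg/L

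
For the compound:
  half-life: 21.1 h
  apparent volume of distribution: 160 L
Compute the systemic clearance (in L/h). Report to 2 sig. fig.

k = ln2 / t½ = 0.693147 / 21.1 = 0.03285 h⁻¹
CL = k × Vd = 0.03285 × 160 = 5.256 L/h

5.3 L/h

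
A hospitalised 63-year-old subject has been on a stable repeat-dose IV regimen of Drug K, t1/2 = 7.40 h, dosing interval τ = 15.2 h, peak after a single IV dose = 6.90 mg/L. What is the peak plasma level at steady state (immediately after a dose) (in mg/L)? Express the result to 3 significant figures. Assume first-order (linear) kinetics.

9.09 mg/L

k = ln2 / t½ = 0.693147 / 7.40 = 0.09367 h⁻¹
e^(−kτ) = e^(−0.09367 × 15.2) = 0.2408
Accumulation ratio R = 1 / (1 − e^(−kτ)) = 1 / (1 − 0.2408) = 1.317
Steady-state peak = C₀ × R = 6.90 × 1.317 = 9.087 mg/L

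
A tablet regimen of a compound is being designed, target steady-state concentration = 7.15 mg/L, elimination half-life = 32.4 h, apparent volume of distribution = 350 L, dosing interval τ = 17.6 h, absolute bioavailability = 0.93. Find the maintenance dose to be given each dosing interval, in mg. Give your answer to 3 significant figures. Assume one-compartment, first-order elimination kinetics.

1010 mg

k = ln2 / t½ = 0.693147 / 32.4 = 0.02139 h⁻¹
CL = k × Vd = 0.02139 × 350 = 7.487 L/h
At steady state, F × (Dose/τ) = Css × CL.
Dose = Css × CL × τ / F = 7.15 × 7.487 × 17.6 / 0.93 = 1013 mg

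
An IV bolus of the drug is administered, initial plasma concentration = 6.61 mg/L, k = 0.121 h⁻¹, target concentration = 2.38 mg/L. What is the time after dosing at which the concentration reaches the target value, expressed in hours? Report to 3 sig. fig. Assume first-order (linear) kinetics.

8.44 h

t = ln(C₀ / C) / k = ln(6.610 / 2.38) / 0.1210
  = ln(2.777) / 0.1210 = 1.021 / 0.1210 = 8.438 h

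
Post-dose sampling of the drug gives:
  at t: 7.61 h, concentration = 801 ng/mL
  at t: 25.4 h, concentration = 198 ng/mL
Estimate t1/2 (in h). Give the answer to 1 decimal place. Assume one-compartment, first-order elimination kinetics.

8.8 h

k = ln(C₁/C₂) / (t₂ − t₁) = ln(801/198) / (25.4 − 7.61)
  = 1.398 / 17.79 = 0.07858 h⁻¹
t½ = ln2 / k = 0.693147 / 0.07858 = 8.821 h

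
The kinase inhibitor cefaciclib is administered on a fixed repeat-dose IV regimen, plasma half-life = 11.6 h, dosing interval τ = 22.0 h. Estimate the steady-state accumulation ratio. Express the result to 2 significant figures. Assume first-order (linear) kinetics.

k = ln2 / t½ = 0.693147 / 11.6 = 0.05975 h⁻¹
e^(−kτ) = e^(−0.05975 × 22.0) = 0.2686
Accumulation ratio R = 1 / (1 − e^(−kτ)) = 1 / (1 − 0.2686) = 1.367

1.4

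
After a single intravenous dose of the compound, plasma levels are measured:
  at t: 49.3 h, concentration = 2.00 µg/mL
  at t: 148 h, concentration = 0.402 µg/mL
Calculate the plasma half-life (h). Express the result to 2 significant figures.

k = ln(C₁/C₂) / (t₂ − t₁) = ln(2.00/0.402) / (148 − 49.3)
  = 1.604 / 98.70 = 0.01625 h⁻¹
t½ = ln2 / k = 0.693147 / 0.01625 = 42.66 h

43 h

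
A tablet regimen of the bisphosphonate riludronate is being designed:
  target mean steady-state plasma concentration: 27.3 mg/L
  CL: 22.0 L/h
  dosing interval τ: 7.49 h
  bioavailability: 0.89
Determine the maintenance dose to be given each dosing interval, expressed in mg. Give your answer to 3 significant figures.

5050 mg

At steady state, F × (Dose/τ) = Css × CL.
Dose = Css × CL × τ / F = 27.3 × 22.00 × 7.49 / 0.89 = 5054 mg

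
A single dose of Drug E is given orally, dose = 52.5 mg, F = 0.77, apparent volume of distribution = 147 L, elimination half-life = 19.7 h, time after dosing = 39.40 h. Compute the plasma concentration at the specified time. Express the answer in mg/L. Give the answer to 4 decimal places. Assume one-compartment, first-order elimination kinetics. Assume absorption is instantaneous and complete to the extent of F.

Amount reaching circulation = F × Dose = 0.77 × 52.50 = 40.43 mg
C₀ = F·Dose / Vd = 40.43 / 147 = 0.2750 mg/L
k = ln2 / t½ = 0.693147 / 19.7 = 0.03519 h⁻¹
t / t½ = 39.40 / 19.7 = 2 half-lives
C = C₀ × (1/2)^2 = 0.2750 × 0.2500 = 0.06875 mg/L

0.0688 mg/L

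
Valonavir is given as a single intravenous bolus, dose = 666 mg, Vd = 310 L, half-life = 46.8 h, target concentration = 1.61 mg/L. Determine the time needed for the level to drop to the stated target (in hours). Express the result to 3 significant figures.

C₀ = Dose / Vd = 666.0 / 310 = 2.148 mg/L
k = ln2 / t½ = 0.693147 / 46.8 = 0.01481 h⁻¹
t = ln(C₀ / C) / k = ln(2.148 / 1.61) / 0.01481
  = ln(1.334) / 0.01481 = 0.2882 / 0.01481 = 19.46 h

19.5 h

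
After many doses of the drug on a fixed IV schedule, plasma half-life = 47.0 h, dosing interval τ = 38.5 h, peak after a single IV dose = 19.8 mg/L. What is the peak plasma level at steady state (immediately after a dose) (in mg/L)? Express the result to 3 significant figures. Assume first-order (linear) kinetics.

45.7 mg/L

k = ln2 / t½ = 0.693147 / 47.0 = 0.01475 h⁻¹
e^(−kτ) = e^(−0.01475 × 38.5) = 0.5667
Accumulation ratio R = 1 / (1 − e^(−kτ)) = 1 / (1 − 0.5667) = 2.308
Steady-state peak = C₀ × R = 19.8 × 2.308 = 45.70 mg/L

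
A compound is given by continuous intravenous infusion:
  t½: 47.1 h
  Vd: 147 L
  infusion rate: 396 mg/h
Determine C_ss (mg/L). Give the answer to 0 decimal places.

183 mg/L

k = ln2 / t½ = 0.693147 / 47.1 = 0.01472 h⁻¹
CL = k × Vd = 0.01472 × 147 = 2.164 L/h
At steady state Css = R₀ / CL = 396 / 2.164 = 183.0 mg/L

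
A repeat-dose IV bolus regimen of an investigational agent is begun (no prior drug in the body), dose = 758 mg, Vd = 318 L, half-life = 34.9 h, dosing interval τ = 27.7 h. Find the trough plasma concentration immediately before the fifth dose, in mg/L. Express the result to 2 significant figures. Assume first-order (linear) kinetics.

C₀ per dose = Dose / Vd = 758 / 318 = 2.384 mg/L
k = ln2 / t½ = 0.693147 / 34.9 = 0.01986 h⁻¹
Fraction remaining after one interval: r = e^(−kτ) = e^(−0.01986 × 27.7) = 0.5769
Before dose 5, 4 doses have been given (aged 1τ, 2τ, 3τ, 4τ).
C_trough = C₀ × (r + r² + … + r^4) = C₀ × r(1−r^4)/(1−r)
        = 2.384 × 0.5769 × (1 − 0.1108) / (1 − 0.5769) = 2.890 mg/L

2.9 mg/L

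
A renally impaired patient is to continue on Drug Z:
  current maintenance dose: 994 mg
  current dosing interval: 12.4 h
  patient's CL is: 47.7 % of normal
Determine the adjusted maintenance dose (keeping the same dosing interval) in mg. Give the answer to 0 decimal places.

To keep the same average steady-state level, dosing rate must scale with clearance.
CL ratio = 47.7 / 100 = 0.4770
New dose (same interval) = 994 × 0.4770 = 474.1 mg

474 mg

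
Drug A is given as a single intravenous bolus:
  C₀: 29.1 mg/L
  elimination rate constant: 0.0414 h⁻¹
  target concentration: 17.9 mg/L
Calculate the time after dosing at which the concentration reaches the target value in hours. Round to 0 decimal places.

12 h

t = ln(C₀ / C) / k = ln(29.10 / 17.9) / 0.04140
  = ln(1.626) / 0.04140 = 0.4861 / 0.04140 = 11.74 h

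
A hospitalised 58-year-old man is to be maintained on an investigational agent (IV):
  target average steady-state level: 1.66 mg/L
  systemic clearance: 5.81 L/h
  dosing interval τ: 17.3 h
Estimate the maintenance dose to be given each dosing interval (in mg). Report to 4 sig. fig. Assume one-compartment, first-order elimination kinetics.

166.9 mg

At steady state, Dose/τ = Css × CL.
Dose = Css × CL × τ = 1.66 × 5.810 × 17.3 = 166.9 mg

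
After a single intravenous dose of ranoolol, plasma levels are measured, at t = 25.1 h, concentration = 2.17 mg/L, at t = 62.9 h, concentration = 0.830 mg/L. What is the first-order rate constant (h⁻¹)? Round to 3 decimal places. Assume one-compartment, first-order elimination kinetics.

0.025 h⁻¹

k = ln(C₁/C₂) / (t₂ − t₁) = ln(2.17/0.830) / (62.9 − 25.1)
  = 0.9611 / 37.80 = 0.02543 h⁻¹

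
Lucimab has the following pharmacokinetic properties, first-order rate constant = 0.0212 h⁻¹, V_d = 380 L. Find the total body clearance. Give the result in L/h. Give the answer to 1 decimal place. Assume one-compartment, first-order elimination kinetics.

8.1 L/h

CL = k × Vd = 0.0212 × 380 = 8.056 L/h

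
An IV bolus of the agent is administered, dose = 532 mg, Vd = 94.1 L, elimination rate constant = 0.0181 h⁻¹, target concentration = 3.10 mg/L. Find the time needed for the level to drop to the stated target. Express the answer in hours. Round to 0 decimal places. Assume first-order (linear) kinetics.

C₀ = Dose / Vd = 532.0 / 94.1 = 5.654 mg/L
t = ln(C₀ / C) / k = ln(5.654 / 3.10) / 0.01810
  = ln(1.824) / 0.01810 = 0.6010 / 0.01810 = 33.20 h

33 h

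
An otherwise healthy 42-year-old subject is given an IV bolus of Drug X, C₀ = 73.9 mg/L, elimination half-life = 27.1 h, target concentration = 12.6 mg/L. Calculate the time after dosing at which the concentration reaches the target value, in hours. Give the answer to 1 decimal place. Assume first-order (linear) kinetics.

69.2 h

k = ln2 / t½ = 0.693147 / 27.1 = 0.02558 h⁻¹
t = ln(C₀ / C) / k = ln(73.90 / 12.6) / 0.02558
  = ln(5.865) / 0.02558 = 1.769 / 0.02558 = 69.16 h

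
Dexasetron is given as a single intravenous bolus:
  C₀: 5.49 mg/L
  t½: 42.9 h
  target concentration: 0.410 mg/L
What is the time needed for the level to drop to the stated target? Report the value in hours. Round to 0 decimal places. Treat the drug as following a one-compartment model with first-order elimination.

161 h

k = ln2 / t½ = 0.693147 / 42.9 = 0.01616 h⁻¹
t = ln(C₀ / C) / k = ln(5.490 / 0.410) / 0.01616
  = ln(13.39) / 0.01616 = 2.595 / 0.01616 = 160.6 h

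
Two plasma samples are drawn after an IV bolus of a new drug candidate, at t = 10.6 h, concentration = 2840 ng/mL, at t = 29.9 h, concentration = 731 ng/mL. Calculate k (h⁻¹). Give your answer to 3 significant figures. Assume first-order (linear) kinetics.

k = ln(C₁/C₂) / (t₂ − t₁) = ln(2840/731) / (29.9 − 10.6)
  = 1.357 / 19.30 = 0.07031 h⁻¹

0.0703 h⁻¹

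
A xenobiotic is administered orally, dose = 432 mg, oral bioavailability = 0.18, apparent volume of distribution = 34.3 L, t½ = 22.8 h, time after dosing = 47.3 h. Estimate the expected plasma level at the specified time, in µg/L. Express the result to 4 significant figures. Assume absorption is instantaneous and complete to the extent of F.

Amount reaching circulation = F × Dose = 0.18 × 432.0 = 77.76 mg
C₀ = F·Dose / Vd = 77.76 / 34.3 = 2.267 mg/L
k = ln2 / t½ = 0.693147 / 22.8 = 0.03040 h⁻¹
C = C₀ · e^(−k·t) = 2.267 × e^(−0.03040 × 47.3)
  = 2.267 × 0.2374 = 0.5382 mg/L
Convert: 0.5382 mg/L × 1000 = 538.2 µg/L

538.2 µg/L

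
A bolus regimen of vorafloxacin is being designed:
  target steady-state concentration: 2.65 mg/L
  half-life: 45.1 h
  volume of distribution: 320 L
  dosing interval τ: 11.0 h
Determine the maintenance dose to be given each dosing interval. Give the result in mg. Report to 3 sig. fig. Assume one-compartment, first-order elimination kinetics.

143 mg

k = ln2 / t½ = 0.693147 / 45.1 = 0.01537 h⁻¹
CL = k × Vd = 0.01537 × 320 = 4.918 L/h
At steady state, Dose/τ = Css × CL.
Dose = Css × CL × τ = 2.65 × 4.918 × 11.0 = 143.4 mg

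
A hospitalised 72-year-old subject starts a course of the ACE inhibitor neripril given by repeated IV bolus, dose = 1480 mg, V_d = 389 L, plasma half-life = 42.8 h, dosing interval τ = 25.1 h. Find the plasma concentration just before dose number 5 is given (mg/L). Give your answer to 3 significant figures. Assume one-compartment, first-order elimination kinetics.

6.09 mg/L

C₀ per dose = Dose / Vd = 1480 / 389 = 3.805 mg/L
k = ln2 / t½ = 0.693147 / 42.8 = 0.01620 h⁻¹
Fraction remaining after one interval: r = e^(−kτ) = e^(−0.01620 × 25.1) = 0.6659
Before dose 5, 4 doses have been given (aged 1τ, 2τ, 3τ, 4τ).
C_trough = C₀ × (r + r² + … + r^4) = C₀ × r(1−r^4)/(1−r)
        = 3.805 × 0.6659 × (1 − 0.1966) / (1 − 0.6659) = 6.093 mg/L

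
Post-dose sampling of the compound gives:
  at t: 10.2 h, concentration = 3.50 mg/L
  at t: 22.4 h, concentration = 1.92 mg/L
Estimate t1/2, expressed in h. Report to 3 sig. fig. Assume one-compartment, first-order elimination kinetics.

k = ln(C₁/C₂) / (t₂ − t₁) = ln(3.50/1.92) / (22.4 − 10.2)
  = 0.6004 / 12.20 = 0.04921 h⁻¹
t½ = ln2 / k = 0.693147 / 0.04921 = 14.09 h

14.1 h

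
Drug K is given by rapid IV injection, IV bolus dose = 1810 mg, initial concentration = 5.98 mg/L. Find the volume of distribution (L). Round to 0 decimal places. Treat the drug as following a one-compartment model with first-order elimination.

Vd = Dose / C₀ = 1810 / 5.98 = 302.7 L

303 L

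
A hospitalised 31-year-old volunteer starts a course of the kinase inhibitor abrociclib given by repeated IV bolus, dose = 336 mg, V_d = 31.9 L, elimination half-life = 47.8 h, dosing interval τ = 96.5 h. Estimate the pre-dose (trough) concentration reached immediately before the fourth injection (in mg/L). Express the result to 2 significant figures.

C₀ per dose = Dose / Vd = 336 / 31.9 = 10.53 mg/L
k = ln2 / t½ = 0.693147 / 47.8 = 0.01450 h⁻¹
Fraction remaining after one interval: r = e^(−kτ) = e^(−0.01450 × 96.5) = 0.2468
Before dose 4, 3 doses have been given (aged 1τ, 2τ, 3τ).
C_trough = C₀ × (r + r² + … + r^3) = C₀ × r(1−r^3)/(1−r)
        = 10.53 × 0.2468 × (1 − 0.01503) / (1 − 0.2468) = 3.398 mg/L

3.4 mg/L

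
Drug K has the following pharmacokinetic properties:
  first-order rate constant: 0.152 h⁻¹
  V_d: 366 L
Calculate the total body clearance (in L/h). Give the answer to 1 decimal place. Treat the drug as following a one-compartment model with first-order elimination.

55.6 L/h

CL = k × Vd = 0.152 × 366 = 55.63 L/h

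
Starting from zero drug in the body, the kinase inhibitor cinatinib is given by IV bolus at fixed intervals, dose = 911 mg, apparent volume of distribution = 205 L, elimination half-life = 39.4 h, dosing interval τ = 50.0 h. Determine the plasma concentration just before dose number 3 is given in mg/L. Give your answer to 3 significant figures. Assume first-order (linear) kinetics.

C₀ per dose = Dose / Vd = 911 / 205 = 4.444 mg/L
k = ln2 / t½ = 0.693147 / 39.4 = 0.01759 h⁻¹
Fraction remaining after one interval: r = e^(−kτ) = e^(−0.01759 × 50.0) = 0.4150
Before dose 3, 2 doses have been given (aged 1τ, 2τ).
C_trough = C₀ × (r + r²) = 4.444 × (0.4150 + 0.1722) = 2.610 mg/L

2.61 mg/L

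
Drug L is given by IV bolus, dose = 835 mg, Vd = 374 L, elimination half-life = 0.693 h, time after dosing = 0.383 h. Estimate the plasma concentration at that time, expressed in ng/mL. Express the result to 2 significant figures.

C₀ = Dose / Vd = 835.0 / 374 = 2.233 mg/L
k = ln2 / t½ = 0.693147 / 0.693 = 1.000 h⁻¹
C = C₀ · e^(−k·t) = 2.233 × e^(−1.000 × 0.383)
  = 2.233 × 0.6818 = 1.522 mg/L
Convert: 1.522 mg/L × 1000 = 1522 ng/mL

1500 ng/mL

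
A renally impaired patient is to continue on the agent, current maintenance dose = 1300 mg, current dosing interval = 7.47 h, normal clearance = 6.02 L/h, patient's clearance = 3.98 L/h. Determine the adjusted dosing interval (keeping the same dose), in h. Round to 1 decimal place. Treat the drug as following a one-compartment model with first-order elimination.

To keep the same average steady-state level, dosing rate must scale with clearance.
CL ratio = 3.98 / 6.02 = 0.6611
New interval (same dose) = 7.47 / 0.6611 = 11.30 h

11.3 h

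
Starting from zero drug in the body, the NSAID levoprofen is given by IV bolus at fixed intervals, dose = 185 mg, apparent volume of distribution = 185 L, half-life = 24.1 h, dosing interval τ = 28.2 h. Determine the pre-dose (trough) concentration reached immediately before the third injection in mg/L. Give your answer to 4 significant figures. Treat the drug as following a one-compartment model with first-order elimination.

0.6419 mg/L

C₀ per dose = Dose / Vd = 185 / 185 = 1.000 mg/L
k = ln2 / t½ = 0.693147 / 24.1 = 0.02876 h⁻¹
Fraction remaining after one interval: r = e^(−kτ) = e^(−0.02876 × 28.2) = 0.4444
Before dose 3, 2 doses have been given (aged 1τ, 2τ).
C_trough = C₀ × (r + r²) = 1.000 × (0.4444 + 0.1975) = 0.6419 mg/L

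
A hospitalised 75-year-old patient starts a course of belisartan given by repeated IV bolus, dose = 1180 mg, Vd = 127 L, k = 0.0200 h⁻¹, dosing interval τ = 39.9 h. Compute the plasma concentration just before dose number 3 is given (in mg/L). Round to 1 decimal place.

6.1 mg/L

C₀ per dose = Dose / Vd = 1180 / 127 = 9.291 mg/L
Fraction remaining after one interval: r = e^(−kτ) = e^(−0.02000 × 39.9) = 0.4502
Before dose 3, 2 doses have been given (aged 1τ, 2τ).
C_trough = C₀ × (r + r²) = 9.291 × (0.4502 + 0.2027) = 6.066 mg/L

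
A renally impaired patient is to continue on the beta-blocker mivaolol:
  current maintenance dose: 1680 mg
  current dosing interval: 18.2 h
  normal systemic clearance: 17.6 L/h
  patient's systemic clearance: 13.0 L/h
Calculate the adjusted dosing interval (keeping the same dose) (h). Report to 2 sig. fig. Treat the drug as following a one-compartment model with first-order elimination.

25 h

To keep the same average steady-state level, dosing rate must scale with clearance.
CL ratio = 13.0 / 17.6 = 0.7386
New interval (same dose) = 18.2 / 0.7386 = 24.64 h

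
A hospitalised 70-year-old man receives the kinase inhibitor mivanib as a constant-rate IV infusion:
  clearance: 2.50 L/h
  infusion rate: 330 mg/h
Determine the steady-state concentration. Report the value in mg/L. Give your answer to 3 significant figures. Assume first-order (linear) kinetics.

132 mg/L

At steady state Css = R₀ / CL = 330 / 2.500 = 132.0 mg/L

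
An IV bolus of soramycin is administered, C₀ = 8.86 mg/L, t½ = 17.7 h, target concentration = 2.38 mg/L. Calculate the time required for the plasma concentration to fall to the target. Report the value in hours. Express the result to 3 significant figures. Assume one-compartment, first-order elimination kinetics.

k = ln2 / t½ = 0.693147 / 17.7 = 0.03916 h⁻¹
t = ln(C₀ / C) / k = ln(8.860 / 2.38) / 0.03916
  = ln(3.723) / 0.03916 = 1.315 / 0.03916 = 33.58 h

33.6 h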